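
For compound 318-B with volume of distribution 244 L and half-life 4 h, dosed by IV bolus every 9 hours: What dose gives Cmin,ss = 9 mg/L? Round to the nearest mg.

8250 mg

τ/t½ = 9/4 ≈ 2.25, so f = (1/2)^(9/4) ≈ 0.210224.
Cmin,ss = (D/Vd)·f/(1−f), so D = Cmin,ss·Vd·(1−f)/f.
D = 9 × 244 × (1−f)/f ≈ 9 × 244 × 3.75683 ≈ 8250.00 mg.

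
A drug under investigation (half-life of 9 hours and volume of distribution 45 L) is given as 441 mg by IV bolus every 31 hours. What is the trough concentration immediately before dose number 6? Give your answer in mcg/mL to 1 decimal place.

f = (1/2)^(τ/t½) = (1/2)^(31/9) ≈ 0.0919.
C₀ = D/Vd = 441/45 ≈ 9.800 mcg/mL.
Before the 6th dose, 5 doses have been given. Superposition: Cmin = C₀·(f + f² + … + f^5).
≈ 9.800 × (0.0919 + 0.0084 + 0.0008 + 0.0001 + 0.0000) ≈ 9.800 × 0.1012 ≈ 0.992 mcg/mL.

1.0 mcg/mL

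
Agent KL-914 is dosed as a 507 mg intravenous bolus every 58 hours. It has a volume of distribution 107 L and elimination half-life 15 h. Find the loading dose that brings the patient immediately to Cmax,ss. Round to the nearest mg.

544 mg

f = (1/2)^(58/15) ≈ 0.068552; accumulation ratio R = 1/(1−f) ≈ 1.07360.
Loading dose to hit Cmax,ss on first dose: D_load = D_maint·R ≈ 507 × 1.07360 ≈ 544.32 mg.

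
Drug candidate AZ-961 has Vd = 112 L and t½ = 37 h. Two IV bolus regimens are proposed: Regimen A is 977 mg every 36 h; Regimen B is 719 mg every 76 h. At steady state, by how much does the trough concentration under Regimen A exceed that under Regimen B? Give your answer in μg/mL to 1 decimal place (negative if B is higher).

7.0 μg/mL

Regimen A: f = (1/2)^(36/37) ≈ 0.5095; Cmin,ss = (977/112)·f/(1−f) ≈ 9.061 μg/mL.
Regimen B: f = (1/2)^(76/37) ≈ 0.2408; Cmin,ss = (719/112)·f/(1−f) ≈ 2.036 μg/mL.
Difference ≈ 9.061 − 2.036 ≈ 7.025 μg/mL.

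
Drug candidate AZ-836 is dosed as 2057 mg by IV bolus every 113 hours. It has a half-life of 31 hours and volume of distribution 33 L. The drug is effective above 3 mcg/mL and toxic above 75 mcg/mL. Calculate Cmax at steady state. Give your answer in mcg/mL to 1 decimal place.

67.7 mcg/mL

Over one 113-h interval, 113/31 ≈ 3.6452 half-lives elapse, leaving f ≈ 0.0799 of each dose.
At steady state, accumulation factor R = 1/(1 − e^(−kτ)) ≈ 1.0868.
Each bolus raises the concentration by D/Vd = 2057/33 ≈ 62.333 mcg/mL.
Steady-state peak Cmax,ss = C₀·R ≈ 62.333 × 1.0868 ≈ 67.744 mcg/mL.
Peak 67.7 mcg/mL vs MTC 75 mcg/mL: below toxic threshold.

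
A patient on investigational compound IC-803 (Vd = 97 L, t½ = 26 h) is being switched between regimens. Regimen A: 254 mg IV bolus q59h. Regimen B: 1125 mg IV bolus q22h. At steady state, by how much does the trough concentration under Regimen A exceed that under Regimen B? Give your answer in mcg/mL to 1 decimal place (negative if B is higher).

Regimen A: f = (1/2)^(59/26) ≈ 0.2074; Cmin,ss = (254/97)·f/(1−f) ≈ 0.685 mcg/mL.
Regimen B: f = (1/2)^(22/26) ≈ 0.5563; Cmin,ss = (1125/97)·f/(1−f) ≈ 14.541 mcg/mL.
Difference ≈ 0.685 − 14.541 ≈ -13.856 mcg/mL.

-13.9 mcg/mL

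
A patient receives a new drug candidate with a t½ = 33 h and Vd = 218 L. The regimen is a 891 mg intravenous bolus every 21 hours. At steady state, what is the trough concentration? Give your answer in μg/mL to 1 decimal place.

Over one 21-h interval, 21/33 ≈ 0.63636 half-lives elapse, leaving f ≈ 0.6433 of each dose.
Single-dose peak C₀ = D/Vd = 891/218 ≈ 4.087 μg/mL.
Steady-state trough Cmin,ss = C₀·f/(1−f) ≈ 4.087 × 0.6433/0.3567 ≈ 7.371 μg/mL.

7.4 μg/mL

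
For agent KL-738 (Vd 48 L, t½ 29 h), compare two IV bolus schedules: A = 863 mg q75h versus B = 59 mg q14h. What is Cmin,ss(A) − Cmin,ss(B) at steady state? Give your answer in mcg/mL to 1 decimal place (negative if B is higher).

Regimen A: f = (1/2)^(75/29) ≈ 0.1665; Cmin,ss = (863/48)·f/(1−f) ≈ 3.592 mcg/mL.
Regimen B: f = (1/2)^(14/29) ≈ 0.7156; Cmin,ss = (59/48)·f/(1−f) ≈ 3.093 mcg/mL.
Difference ≈ 3.592 − 3.093 ≈ 0.499 mcg/mL.

0.5 mcg/mL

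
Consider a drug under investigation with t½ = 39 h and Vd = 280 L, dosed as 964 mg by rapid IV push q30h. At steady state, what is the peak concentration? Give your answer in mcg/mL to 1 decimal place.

τ/t½ = 30/39 ≈ 0.76923, so fraction remaining f = (1/2)^(30/39) ≈ 0.5867.
Accumulation ratio R = 1/(1 − f) ≈ 1/0.4133 ≈ 2.4195.
Each bolus raises the concentration by D/Vd = 964/280 ≈ 3.443 mcg/mL.
Steady-state peak Cmax,ss = C₀·R ≈ 3.443 × 2.4195 ≈ 8.330 mcg/mL.

8.3 mcg/mL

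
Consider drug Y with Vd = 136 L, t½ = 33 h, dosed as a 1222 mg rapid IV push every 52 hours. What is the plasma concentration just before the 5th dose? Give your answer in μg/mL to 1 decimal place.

4.5 μg/mL

f = (1/2)^(τ/t½) = (1/2)^(52/33) ≈ 0.3355.
C₀ = D/Vd = 1222/136 ≈ 8.985 μg/mL.
Before the 5th dose, 4 doses have been given. Superposition: Cmin = C₀·(f + f² + … + f^4).
≈ 8.985 × (0.3355 + 0.1126 + 0.0378 + 0.0127) ≈ 8.985 × 0.4986 ≈ 4.480 μg/mL.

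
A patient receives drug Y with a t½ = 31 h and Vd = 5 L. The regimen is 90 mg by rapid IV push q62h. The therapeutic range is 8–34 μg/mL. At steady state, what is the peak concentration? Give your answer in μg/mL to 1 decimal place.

24.0 μg/mL

The dosing interval is 2 half-lives, so f = 2^(−2) = 0.25.
Accumulation ratio R = 1/(1 − f) = 1/0.75 = 4/3.
Single-dose peak C₀ = D/Vd = 90/5 = 18 μg/mL.
Steady-state peak Cmax,ss = C₀·R = 18 × 4/3 ≈ 24.000 μg/mL.
Peak 24.0 μg/mL vs MTC 34 μg/mL: below toxic threshold.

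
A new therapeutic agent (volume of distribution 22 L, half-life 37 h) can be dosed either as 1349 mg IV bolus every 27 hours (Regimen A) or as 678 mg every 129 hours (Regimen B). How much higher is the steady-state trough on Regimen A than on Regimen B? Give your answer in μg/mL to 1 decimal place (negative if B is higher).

90.1 μg/mL

Regimen A: f = (1/2)^(27/37) ≈ 0.6030; Cmin,ss = (1349/22)·f/(1−f) ≈ 93.136 μg/mL.
Regimen B: f = (1/2)^(129/37) ≈ 0.0892; Cmin,ss = (678/22)·f/(1−f) ≈ 3.018 μg/mL.
Difference ≈ 93.136 − 3.018 ≈ 90.118 μg/mL.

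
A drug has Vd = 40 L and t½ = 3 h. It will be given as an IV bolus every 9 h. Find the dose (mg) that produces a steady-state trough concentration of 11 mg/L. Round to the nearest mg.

τ/t½ = 9/3 ≈ 3, so f = (1/2)^(9/3) ≈ 0.125000.
Cmin,ss = (D/Vd)·f/(1−f), so D = Cmin,ss·Vd·(1−f)/f.
D = 11 × 40 × (1−f)/f ≈ 11 × 40 × 7.00000 ≈ 3080.00 mg.

3080 mg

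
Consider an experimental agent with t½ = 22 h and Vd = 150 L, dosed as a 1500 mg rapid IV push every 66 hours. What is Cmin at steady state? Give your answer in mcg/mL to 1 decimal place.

1.4 mcg/mL

τ = 66 h = 3 half-lives, so f = (1/2)^3 = 0.125.
At steady state, R = 1/(1 − 0.125) = 8/7.
Single-dose peak C₀ = D/Vd = 1500/150 = 10 mcg/mL.
Steady-state peak Cmax,ss = C₀·R = 10 × 8/7 ≈ 11.429 mcg/mL.
Steady-state trough Cmin,ss = Cmax,ss·f ≈ 11.429 × 0.125 ≈ 1.429 mcg/mL.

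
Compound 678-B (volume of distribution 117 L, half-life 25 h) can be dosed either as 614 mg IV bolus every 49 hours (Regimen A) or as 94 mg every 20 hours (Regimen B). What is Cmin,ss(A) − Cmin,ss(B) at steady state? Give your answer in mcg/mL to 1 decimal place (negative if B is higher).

Regimen A: f = (1/2)^(49/25) ≈ 0.2570; Cmin,ss = (614/117)·f/(1−f) ≈ 1.815 mcg/mL.
Regimen B: f = (1/2)^(20/25) ≈ 0.5743; Cmin,ss = (94/117)·f/(1−f) ≈ 1.084 mcg/mL.
Difference ≈ 1.815 − 1.084 ≈ 0.731 mcg/mL.

0.7 mcg/mL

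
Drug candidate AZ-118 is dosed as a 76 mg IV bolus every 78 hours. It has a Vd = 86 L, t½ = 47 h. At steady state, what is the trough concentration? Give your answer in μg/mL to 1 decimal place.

Over one 78-h interval, 78/47 ≈ 1.6596 half-lives elapse, leaving f ≈ 0.3165 of each dose.
Accumulation ratio R = 1/(1 − f) ≈ 1/0.6835 ≈ 1.4631.
Single-dose peak C₀ = D/Vd = 76/86 ≈ 0.884 μg/mL.
Steady-state peak Cmax,ss = C₀·R ≈ 0.884 × 1.4631 ≈ 1.293 μg/mL.
Steady-state trough Cmin,ss = Cmax,ss·f ≈ 1.293 × 0.3165 ≈ 0.409 μg/mL.

0.4 μg/mL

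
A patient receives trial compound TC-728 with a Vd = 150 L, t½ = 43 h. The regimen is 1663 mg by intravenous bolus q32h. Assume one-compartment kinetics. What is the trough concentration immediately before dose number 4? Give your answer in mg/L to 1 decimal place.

12.9 mg/L

f = (1/2)^(τ/t½) = (1/2)^(32/43) ≈ 0.5970.
C₀ = D/Vd = 1663/150 ≈ 11.087 mg/L.
Before the 4th dose, 3 doses have been given. Superposition: Cmin = C₀·(f + f² + … + f^3).
≈ 11.087 × (0.5970 + 0.3564 + 0.2128) ≈ 11.087 × 1.1662 ≈ 12.930 mg/L.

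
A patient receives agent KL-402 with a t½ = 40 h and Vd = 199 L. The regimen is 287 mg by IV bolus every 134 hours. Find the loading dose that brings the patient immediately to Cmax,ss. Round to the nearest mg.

f = (1/2)^(134/40) ≈ 0.098073; accumulation ratio R = 1/(1−f) ≈ 1.10874.
Loading dose to hit Cmax,ss on first dose: D_load = D_maint·R ≈ 287 × 1.10874 ≈ 318.21 mg.

318 mg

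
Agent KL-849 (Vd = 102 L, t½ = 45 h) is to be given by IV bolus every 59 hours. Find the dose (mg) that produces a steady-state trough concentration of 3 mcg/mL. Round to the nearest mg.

τ/t½ = 59/45 ≈ 1.3111, so f = (1/2)^(59/45) ≈ 0.403010.
Cmin,ss = (D/Vd)·f/(1−f), so D = Cmin,ss·Vd·(1−f)/f.
D = 3 × 102 × (1−f)/f ≈ 3 × 102 × 1.48133 ≈ 453.29 mg.

453 mg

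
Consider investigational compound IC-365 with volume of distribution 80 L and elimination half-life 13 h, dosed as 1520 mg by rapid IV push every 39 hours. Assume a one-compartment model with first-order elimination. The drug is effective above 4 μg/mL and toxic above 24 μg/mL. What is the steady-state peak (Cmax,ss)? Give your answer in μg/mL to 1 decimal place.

The dosing interval is 3 half-lives, so f = 2^(−3) = 0.125.
At steady state, R = 1/(1 − 0.125) = 8/7.
Single-dose peak C₀ = D/Vd = 1520/80 = 19 μg/mL.
Steady-state peak Cmax,ss = C₀·R = 19 × 8/7 ≈ 21.714 μg/mL.
Peak 21.7 μg/mL vs MTC 24 μg/mL: below toxic threshold.

21.7 μg/mL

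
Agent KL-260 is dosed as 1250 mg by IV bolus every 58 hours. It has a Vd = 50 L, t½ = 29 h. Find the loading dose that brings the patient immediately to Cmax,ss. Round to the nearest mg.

f = (1/2)^(58/29) ≈ 0.250000; accumulation ratio R = 1/(1−f) ≈ 1.33333.
Loading dose to hit Cmax,ss on first dose: D_load = D_maint·R ≈ 1250 × 1.33333 ≈ 1666.66 mg.

1667 mg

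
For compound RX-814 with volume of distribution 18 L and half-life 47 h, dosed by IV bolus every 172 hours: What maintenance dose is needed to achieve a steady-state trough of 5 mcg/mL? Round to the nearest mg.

1047 mg

τ/t½ = 172/47 ≈ 3.6596, so f = (1/2)^(172/47) ≈ 0.079133.
Cmin,ss = (D/Vd)·f/(1−f), so D = Cmin,ss·Vd·(1−f)/f.
D = 5 × 18 × (1−f)/f ≈ 5 × 18 × 11.63695 ≈ 1047.33 mg.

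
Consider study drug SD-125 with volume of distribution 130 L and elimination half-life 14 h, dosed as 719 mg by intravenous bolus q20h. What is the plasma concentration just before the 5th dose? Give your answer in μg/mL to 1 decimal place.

3.2 μg/mL

f = (1/2)^(τ/t½) = (1/2)^(20/14) ≈ 0.3715.
C₀ = D/Vd = 719/130 ≈ 5.531 μg/mL.
Before the 5th dose, 4 doses have been given. Superposition: Cmin = C₀·(f + f² + … + f^4).
≈ 5.531 × (0.3715 + 0.1380 + 0.0513 + 0.0190) ≈ 5.531 × 0.5798 ≈ 3.207 μg/mL.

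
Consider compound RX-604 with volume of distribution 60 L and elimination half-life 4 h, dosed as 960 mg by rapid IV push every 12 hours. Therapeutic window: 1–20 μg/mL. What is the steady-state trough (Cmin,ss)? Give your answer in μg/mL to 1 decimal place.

2.3 μg/mL

The dosing interval is 3 half-lives, so f = 2^(−3) = 0.125.
Accumulation ratio R = 1/(1 − f) = 1/0.875 = 8/7.
Single-dose peak C₀ = D/Vd = 960/60 = 16 μg/mL.
Steady-state peak Cmax,ss = C₀·R = 16 × 8/7 ≈ 18.286 μg/mL.
Steady-state trough Cmin,ss = Cmax,ss·f ≈ 18.286 × 0.125 ≈ 2.286 μg/mL.
Trough 2.3 μg/mL vs MEC 1 μg/mL: adequate.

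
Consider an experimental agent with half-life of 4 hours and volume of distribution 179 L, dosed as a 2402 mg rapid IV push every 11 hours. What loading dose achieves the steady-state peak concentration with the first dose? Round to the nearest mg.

f = (1/2)^(11/4) ≈ 0.148651; accumulation ratio R = 1/(1−f) ≈ 1.17461.
Loading dose to hit Cmax,ss on first dose: D_load = D_maint·R ≈ 2402 × 1.17461 ≈ 2821.41 mg.

2821 mg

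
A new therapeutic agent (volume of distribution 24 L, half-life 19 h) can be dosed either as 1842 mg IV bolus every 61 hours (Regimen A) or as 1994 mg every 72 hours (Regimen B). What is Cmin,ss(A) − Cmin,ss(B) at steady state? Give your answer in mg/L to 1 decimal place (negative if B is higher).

Regimen A: f = (1/2)^(61/19) ≈ 0.1080; Cmin,ss = (1842/24)·f/(1−f) ≈ 9.293 mg/L.
Regimen B: f = (1/2)^(72/19) ≈ 0.0723; Cmin,ss = (1994/24)·f/(1−f) ≈ 6.475 mg/L.
Difference ≈ 9.293 − 6.475 ≈ 2.818 mg/L.

2.8 mg/L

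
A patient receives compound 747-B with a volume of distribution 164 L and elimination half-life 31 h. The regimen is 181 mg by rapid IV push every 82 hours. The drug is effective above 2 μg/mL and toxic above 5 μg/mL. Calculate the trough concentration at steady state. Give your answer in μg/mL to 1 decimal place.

τ/t½ = 82/31 ≈ 2.6452, so fraction remaining f = (1/2)^(82/31) ≈ 0.1599.
Accumulation ratio R = 1/(1 − f) ≈ 1/0.8401 ≈ 1.1903.
Single-dose peak C₀ = D/Vd = 181/164 ≈ 1.104 μg/mL.
Cmax,ss = C₀/(1 − f) ≈ 1.104/0.8401 ≈ 1.314 μg/mL.
Steady-state trough Cmin,ss = Cmax,ss·f ≈ 1.314 × 0.1599 ≈ 0.210 μg/mL.
Trough 0.2 μg/mL vs MEC 2 μg/mL: subtherapeutic.

0.2 μg/mL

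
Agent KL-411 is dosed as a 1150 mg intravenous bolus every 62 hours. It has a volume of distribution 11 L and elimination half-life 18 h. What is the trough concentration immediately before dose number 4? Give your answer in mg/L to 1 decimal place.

f = (1/2)^(τ/t½) = (1/2)^(62/18) ≈ 0.0919.
C₀ = D/Vd = 1150/11 ≈ 104.545 mg/L.
Before the 4th dose, 3 doses have been given. Superposition: Cmin = C₀·(f + f² + … + f^3).
≈ 104.545 × (0.0919 + 0.0084 + 0.0008) ≈ 104.545 × 0.1011 ≈ 10.569 mg/L.

10.6 mg/L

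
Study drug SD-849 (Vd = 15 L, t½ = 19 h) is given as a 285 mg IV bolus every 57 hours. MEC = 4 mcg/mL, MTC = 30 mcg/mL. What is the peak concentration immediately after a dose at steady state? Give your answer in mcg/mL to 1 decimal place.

21.7 mcg/mL

The dosing interval is 3 half-lives, so f = 2^(−3) = 0.125.
At steady state, R = 1/(1 − 0.125) = 8/7.
Single-dose peak C₀ = D/Vd = 285/15 = 19 mcg/mL.
Steady-state peak Cmax,ss = C₀·R = 19 × 8/7 ≈ 21.714 mcg/mL.
Peak 21.7 mcg/mL vs MTC 30 mcg/mL: below toxic threshold.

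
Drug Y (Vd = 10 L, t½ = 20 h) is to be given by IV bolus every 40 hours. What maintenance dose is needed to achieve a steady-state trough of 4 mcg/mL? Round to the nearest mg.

120 mg

τ/t½ = 40/20 ≈ 2, so f = (1/2)^(40/20) ≈ 0.250000.
Cmin,ss = (D/Vd)·f/(1−f), so D = Cmin,ss·Vd·(1−f)/f.
D = 4 × 10 × (1−f)/f ≈ 4 × 10 × 3.00000 ≈ 120.00 mg.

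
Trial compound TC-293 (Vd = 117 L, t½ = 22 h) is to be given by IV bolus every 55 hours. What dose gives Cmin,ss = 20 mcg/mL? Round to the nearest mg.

10897 mg

τ/t½ = 55/22 ≈ 2.5, so f = (1/2)^(55/22) ≈ 0.176777.
Cmin,ss = (D/Vd)·f/(1−f), so D = Cmin,ss·Vd·(1−f)/f.
D = 20 × 117 × (1−f)/f ≈ 20 × 117 × 4.65684 ≈ 10897.01 mg.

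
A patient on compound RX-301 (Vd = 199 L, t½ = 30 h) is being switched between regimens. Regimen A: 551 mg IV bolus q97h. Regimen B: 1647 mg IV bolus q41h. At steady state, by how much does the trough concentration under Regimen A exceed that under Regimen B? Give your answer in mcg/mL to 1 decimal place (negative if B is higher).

Regimen A: f = (1/2)^(97/30) ≈ 0.1063; Cmin,ss = (551/199)·f/(1−f) ≈ 0.329 mcg/mL.
Regimen B: f = (1/2)^(41/30) ≈ 0.3878; Cmin,ss = (1647/199)·f/(1−f) ≈ 5.243 mcg/mL.
Difference ≈ 0.329 − 5.243 ≈ -4.914 mcg/mL.

-4.9 mcg/mL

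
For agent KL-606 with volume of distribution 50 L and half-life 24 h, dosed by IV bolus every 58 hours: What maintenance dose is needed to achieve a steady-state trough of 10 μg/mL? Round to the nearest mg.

2170 mg

τ/t½ = 58/24 ≈ 2.4167, so f = (1/2)^(58/24) ≈ 0.187288.
Cmin,ss = (D/Vd)·f/(1−f), so D = Cmin,ss·Vd·(1−f)/f.
D = 10 × 50 × (1−f)/f ≈ 10 × 50 × 4.33937 ≈ 2169.68 mg.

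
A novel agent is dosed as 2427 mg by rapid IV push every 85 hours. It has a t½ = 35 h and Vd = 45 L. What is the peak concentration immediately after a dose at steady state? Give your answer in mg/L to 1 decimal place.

66.2 mg/L

Over one 85-h interval, 85/35 ≈ 2.4286 half-lives elapse, leaving f ≈ 0.1857 of each dose.
At steady state, accumulation factor R = 1/(1 − e^(−kτ)) ≈ 1.2280.
Each bolus raises the concentration by D/Vd = 2427/45 ≈ 53.933 mg/L.
Steady-state peak Cmax,ss = C₀·R ≈ 53.933 × 1.2280 ≈ 66.230 mg/L.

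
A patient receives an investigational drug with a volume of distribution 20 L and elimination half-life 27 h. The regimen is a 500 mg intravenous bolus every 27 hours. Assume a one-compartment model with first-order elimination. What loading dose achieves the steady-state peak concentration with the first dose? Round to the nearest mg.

f = (1/2)^(27/27) ≈ 0.500000; accumulation ratio R = 1/(1−f) ≈ 2.00000.
Loading dose to hit Cmax,ss on first dose: D_load = D_maint·R ≈ 500 × 2.00000 ≈ 1000.00 mg.

1000 mg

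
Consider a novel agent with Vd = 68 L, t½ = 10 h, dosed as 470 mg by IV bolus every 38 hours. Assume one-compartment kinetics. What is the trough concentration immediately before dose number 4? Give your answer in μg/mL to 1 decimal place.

f = (1/2)^(τ/t½) = (1/2)^(38/10) ≈ 0.0718.
C₀ = D/Vd = 470/68 ≈ 6.912 μg/mL.
Before the 4th dose, 3 doses have been given. Superposition: Cmin = C₀·(f + f² + … + f^3).
≈ 6.912 × (0.0718 + 0.0052 + 0.0004) ≈ 6.912 × 0.0774 ≈ 0.535 μg/mL.

0.5 μg/mL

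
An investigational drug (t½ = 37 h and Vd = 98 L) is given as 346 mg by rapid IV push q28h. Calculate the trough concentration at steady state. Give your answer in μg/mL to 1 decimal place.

τ/t½ = 28/37 ≈ 0.75676, so fraction remaining f = (1/2)^(28/37) ≈ 0.5918.
Accumulation ratio R = 1/(1 − f) ≈ 1/0.4082 ≈ 2.4498.
Single-dose peak C₀ = D/Vd = 346/98 ≈ 3.531 μg/mL.
Steady-state peak Cmax,ss = C₀·R ≈ 3.531 × 2.4498 ≈ 8.650 μg/mL.
One interval later, Cmin,ss = Cmax,ss·e^(−kτ) ≈ 8.650 × 0.5918 ≈ 5.119 μg/mL.

5.1 μg/mL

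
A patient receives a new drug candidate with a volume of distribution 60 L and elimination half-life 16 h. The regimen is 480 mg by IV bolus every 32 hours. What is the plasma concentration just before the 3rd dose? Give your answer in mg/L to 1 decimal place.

f = (1/2)^(τ/t½) = (1/2)^(32/16) ≈ 0.2500.
C₀ = D/Vd = 480/60 ≈ 8.000 mg/L.
Before the 3rd dose, 2 doses have been given. Superposition: Cmin = C₀·(f + f²).
≈ 8.000 × (0.2500 + 0.0625) ≈ 8.000 × 0.3125 ≈ 2.500 mg/L.

2.5 mg/L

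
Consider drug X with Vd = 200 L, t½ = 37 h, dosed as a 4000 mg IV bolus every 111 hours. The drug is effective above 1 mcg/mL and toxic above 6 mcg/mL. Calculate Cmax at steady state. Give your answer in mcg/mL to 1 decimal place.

τ = 111 h = 3 half-lives, so f = (1/2)^3 = 0.125.
Accumulation ratio R = 1/(1 − f) = 1/0.875 = 8/7.
Single-dose peak C₀ = D/Vd = 4000/200 = 20 mcg/mL.
Steady-state peak Cmax,ss = C₀·R = 20 × 8/7 ≈ 22.857 mcg/mL.
Peak 22.9 mcg/mL vs MTC 6 mcg/mL: exceeds toxic threshold.

22.9 mcg/mL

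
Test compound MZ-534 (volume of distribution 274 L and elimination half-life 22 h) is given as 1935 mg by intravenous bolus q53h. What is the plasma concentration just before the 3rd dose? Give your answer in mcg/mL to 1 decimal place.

f = (1/2)^(τ/t½) = (1/2)^(53/22) ≈ 0.1883.
C₀ = D/Vd = 1935/274 ≈ 7.062 mcg/mL.
Before the 3rd dose, 2 doses have been given. Superposition: Cmin = C₀·(f + f²).
≈ 7.062 × (0.1883 + 0.0355) ≈ 7.062 × 0.2238 ≈ 1.580 mcg/mL.

1.6 mcg/mL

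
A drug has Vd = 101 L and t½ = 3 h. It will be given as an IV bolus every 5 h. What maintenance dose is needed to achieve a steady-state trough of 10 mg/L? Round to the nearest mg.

2197 mg

τ/t½ = 5/3 ≈ 1.6667, so f = (1/2)^(5/3) ≈ 0.314980.
Cmin,ss = (D/Vd)·f/(1−f), so D = Cmin,ss·Vd·(1−f)/f.
D = 10 × 101 × (1−f)/f ≈ 10 × 101 × 2.17480 ≈ 2196.55 mg.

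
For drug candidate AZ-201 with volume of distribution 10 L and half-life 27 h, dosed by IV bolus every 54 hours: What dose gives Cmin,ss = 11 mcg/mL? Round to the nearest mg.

τ/t½ = 54/27 ≈ 2, so f = (1/2)^(54/27) ≈ 0.250000.
Cmin,ss = (D/Vd)·f/(1−f), so D = Cmin,ss·Vd·(1−f)/f.
D = 11 × 10 × (1−f)/f ≈ 11 × 10 × 3.00000 ≈ 330.00 mg.

330 mg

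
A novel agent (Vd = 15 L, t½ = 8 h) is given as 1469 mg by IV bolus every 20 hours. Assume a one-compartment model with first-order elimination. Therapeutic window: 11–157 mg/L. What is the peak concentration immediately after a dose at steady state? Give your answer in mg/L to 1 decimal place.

Over one 20-h interval, 20/8 ≈ 2.5 half-lives elapse, leaving f ≈ 0.1768 of each dose.
At steady state, accumulation factor R = 1/(1 − e^(−kτ)) ≈ 1.2148.
Each bolus raises the concentration by D/Vd = 1469/15 ≈ 97.933 mg/L.
Steady-state peak Cmax,ss = C₀·R ≈ 97.933 × 1.2148 ≈ 118.969 mg/L.
Peak 119.0 mg/L vs MTC 157 mg/L: below toxic threshold.

119.0 mg/L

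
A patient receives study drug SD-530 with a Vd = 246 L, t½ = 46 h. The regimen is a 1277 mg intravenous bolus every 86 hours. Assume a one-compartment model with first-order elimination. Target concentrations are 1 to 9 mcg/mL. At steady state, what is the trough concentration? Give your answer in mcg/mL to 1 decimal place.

2.0 mcg/mL

τ/t½ = 86/46 ≈ 1.8696, so fraction remaining f = (1/2)^(86/46) ≈ 0.2737.
At steady state, accumulation factor R = 1/(1 − e^(−kτ)) ≈ 1.3768.
Each bolus raises the concentration by D/Vd = 1277/246 ≈ 5.191 mcg/mL.
Steady-state peak Cmax,ss = C₀·R ≈ 5.191 × 1.3768 ≈ 7.147 mcg/mL.
Steady-state trough Cmin,ss = Cmax,ss·f ≈ 7.147 × 0.2737 ≈ 1.956 mcg/mL.
Trough 2.0 mcg/mL vs MEC 1 mcg/mL: adequate.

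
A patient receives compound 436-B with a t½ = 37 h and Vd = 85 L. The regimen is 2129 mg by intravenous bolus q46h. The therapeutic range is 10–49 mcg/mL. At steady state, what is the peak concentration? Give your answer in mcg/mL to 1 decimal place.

Over one 46-h interval, 46/37 ≈ 1.2432 half-lives elapse, leaving f ≈ 0.4224 of each dose.
At steady state, accumulation factor R = 1/(1 − e^(−kτ)) ≈ 1.7313.
Each bolus raises the concentration by D/Vd = 2129/85 ≈ 25.047 mcg/mL.
Steady-state peak Cmax,ss = C₀·R ≈ 25.047 × 1.7313 ≈ 43.364 mcg/mL.
Peak 43.4 mcg/mL vs MTC 49 mcg/mL: below toxic threshold.

43.4 mcg/mL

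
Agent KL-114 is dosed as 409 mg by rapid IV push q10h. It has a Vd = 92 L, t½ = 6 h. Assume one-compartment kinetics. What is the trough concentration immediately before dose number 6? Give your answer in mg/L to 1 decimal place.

f = (1/2)^(τ/t½) = (1/2)^(10/6) ≈ 0.3150.
C₀ = D/Vd = 409/92 ≈ 4.446 mg/L.
Before the 6th dose, 5 doses have been given. Superposition: Cmin = C₀·(f + f² + … + f^5).
≈ 4.446 × (0.3150 + 0.0992 + 0.0313 + 0.0098 + 0.0031) ≈ 4.446 × 0.4584 ≈ 2.038 mg/L.

2.0 mg/L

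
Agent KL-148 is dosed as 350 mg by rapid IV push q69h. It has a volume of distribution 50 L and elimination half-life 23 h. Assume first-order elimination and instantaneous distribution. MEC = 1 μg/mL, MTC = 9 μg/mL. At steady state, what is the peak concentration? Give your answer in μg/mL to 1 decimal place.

The dosing interval is 3 half-lives, so f = 2^(−3) = 0.125.
At steady state, R = 1/(1 − 0.125) = 8/7.
Single-dose peak C₀ = D/Vd = 350/50 = 7 μg/mL.
Steady-state peak Cmax,ss = C₀·R = 7 × 8/7 ≈ 8.000 μg/mL.
Peak 8.0 μg/mL vs MTC 9 μg/mL: below toxic threshold.

8.0 μg/mL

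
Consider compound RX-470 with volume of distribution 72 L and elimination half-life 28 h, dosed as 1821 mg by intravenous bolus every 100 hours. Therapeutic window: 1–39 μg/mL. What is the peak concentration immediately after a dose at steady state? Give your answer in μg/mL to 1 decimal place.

k = ln2/t½ = ln2/28 ≈ 0.024755 h⁻¹; fraction remaining f = e^(−kτ) = e^(−0.024755×100) ≈ 0.0841.
At steady state, accumulation factor R = 1/(1 − e^(−kτ)) ≈ 1.0918.
Each bolus raises the concentration by D/Vd = 1821/72 ≈ 25.292 μg/mL.
Cmax,ss = C₀/(1 − f) ≈ 25.292/0.9159 ≈ 27.614 μg/mL.
Peak 27.6 μg/mL vs MTC 39 μg/mL: below toxic threshold.

27.6 μg/mL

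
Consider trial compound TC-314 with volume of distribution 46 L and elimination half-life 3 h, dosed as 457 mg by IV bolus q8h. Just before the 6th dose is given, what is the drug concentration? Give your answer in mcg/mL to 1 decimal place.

1.9 mcg/mL

f = (1/2)^(τ/t½) = (1/2)^(8/3) ≈ 0.1575.
C₀ = D/Vd = 457/46 ≈ 9.935 mcg/mL.
Before the 6th dose, 5 doses have been given. Superposition: Cmin = C₀·(f + f² + … + f^5).
≈ 9.935 × (0.1575 + 0.0248 + 0.0039 + 0.0006 + 0.0001) ≈ 9.935 × 0.1869 ≈ 1.857 mcg/mL.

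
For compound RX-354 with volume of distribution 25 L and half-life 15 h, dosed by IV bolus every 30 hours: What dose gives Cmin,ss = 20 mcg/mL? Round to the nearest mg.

τ/t½ = 30/15 ≈ 2, so f = (1/2)^(30/15) ≈ 0.250000.
Cmin,ss = (D/Vd)·f/(1−f), so D = Cmin,ss·Vd·(1−f)/f.
D = 20 × 25 × (1−f)/f ≈ 20 × 25 × 3.00000 ≈ 1500.00 mg.

1500 mg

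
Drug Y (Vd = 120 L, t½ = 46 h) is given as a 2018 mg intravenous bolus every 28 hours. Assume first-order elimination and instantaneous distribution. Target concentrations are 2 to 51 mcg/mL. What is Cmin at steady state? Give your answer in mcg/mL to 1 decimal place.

32.0 mcg/mL

k = ln2/t½ = ln2/46 ≈ 0.015068 h⁻¹; fraction remaining f = e^(−kτ) = e^(−0.015068×28) ≈ 0.6558.
Each bolus raises the concentration by D/Vd = 2018/120 ≈ 16.817 mcg/mL.
Steady-state trough Cmin,ss = C₀·f/(1−f) ≈ 16.817 × 0.6558/0.3442 ≈ 32.041 mcg/mL.
Trough 32.0 mcg/mL vs MEC 2 mcg/mL: adequate.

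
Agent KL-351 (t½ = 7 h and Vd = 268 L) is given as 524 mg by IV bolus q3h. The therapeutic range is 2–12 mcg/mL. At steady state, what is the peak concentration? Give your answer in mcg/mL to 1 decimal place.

7.6 mcg/mL

Over one 3-h interval, 3/7 ≈ 0.42857 half-lives elapse, leaving f ≈ 0.7430 of each dose.
At steady state, accumulation factor R = 1/(1 − e^(−kτ)) ≈ 3.8911.
Single-dose peak C₀ = D/Vd = 524/268 ≈ 1.955 mcg/mL.
Steady-state peak Cmax,ss = C₀·R ≈ 1.955 × 3.8911 ≈ 7.607 mcg/mL.
Peak 7.6 mcg/mL vs MTC 12 mcg/mL: below toxic threshold.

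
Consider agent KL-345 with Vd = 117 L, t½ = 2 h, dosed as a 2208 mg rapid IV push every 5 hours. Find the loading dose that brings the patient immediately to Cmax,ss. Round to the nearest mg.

f = (1/2)^(5/2) ≈ 0.176777; accumulation ratio R = 1/(1−f) ≈ 1.21474.
Loading dose to hit Cmax,ss on first dose: D_load = D_maint·R ≈ 2208 × 1.21474 ≈ 2682.15 mg.

2682 mg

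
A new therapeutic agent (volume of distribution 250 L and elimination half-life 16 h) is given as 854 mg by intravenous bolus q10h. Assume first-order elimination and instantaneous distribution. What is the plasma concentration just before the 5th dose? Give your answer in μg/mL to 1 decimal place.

5.2 μg/mL

f = (1/2)^(τ/t½) = (1/2)^(10/16) ≈ 0.6484.
C₀ = D/Vd = 854/250 ≈ 3.416 μg/mL.
Before the 5th dose, 4 doses have been given. Superposition: Cmin = C₀·(f + f² + … + f^4).
≈ 3.416 × (0.6484 + 0.4204 + 0.2726 + 0.1768) ≈ 3.416 × 1.5182 ≈ 5.186 μg/mL.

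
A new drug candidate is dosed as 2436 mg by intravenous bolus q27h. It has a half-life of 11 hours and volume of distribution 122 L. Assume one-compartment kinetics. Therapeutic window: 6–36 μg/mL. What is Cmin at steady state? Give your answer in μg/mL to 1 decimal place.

Over one 27-h interval, 27/11 ≈ 2.4545 half-lives elapse, leaving f ≈ 0.1824 of each dose.
At steady state, accumulation factor R = 1/(1 − e^(−kτ)) ≈ 1.2231.
Single-dose peak C₀ = D/Vd = 2436/122 ≈ 19.967 μg/mL.
Cmax,ss = C₀/(1 − f) ≈ 19.967/0.8176 ≈ 24.421 μg/mL.
Steady-state trough Cmin,ss = Cmax,ss·f ≈ 24.421 × 0.1824 ≈ 4.454 μg/mL.
Trough 4.5 μg/mL vs MEC 6 μg/mL: subtherapeutic.

4.5 μg/mL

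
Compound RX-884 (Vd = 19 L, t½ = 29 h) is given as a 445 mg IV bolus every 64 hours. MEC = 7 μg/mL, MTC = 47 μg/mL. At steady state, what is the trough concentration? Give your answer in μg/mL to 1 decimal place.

6.5 μg/mL

Over one 64-h interval, 64/29 ≈ 2.2069 half-lives elapse, leaving f ≈ 0.2166 of each dose.
Each bolus raises the concentration by D/Vd = 445/19 ≈ 23.421 μg/mL.
Steady-state trough Cmin,ss = C₀·f/(1−f) ≈ 23.421 × 0.2166/0.7834 ≈ 6.476 μg/mL.
Trough 6.5 μg/mL vs MEC 7 μg/mL: subtherapeutic.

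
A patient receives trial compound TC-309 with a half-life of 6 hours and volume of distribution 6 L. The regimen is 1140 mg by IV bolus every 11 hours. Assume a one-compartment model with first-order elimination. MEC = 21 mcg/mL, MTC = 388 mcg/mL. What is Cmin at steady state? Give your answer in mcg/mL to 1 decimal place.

k = ln2/t½ = ln2/6 ≈ 0.115525 h⁻¹; fraction remaining f = e^(−kτ) = e^(−0.115525×11) ≈ 0.2806.
At steady state, accumulation factor R = 1/(1 − e^(−kτ)) ≈ 1.3900.
Each bolus raises the concentration by D/Vd = 1140/6 ≈ 190.000 mcg/mL.
Cmax,ss = C₀/(1 − f) ≈ 190.000/0.7194 ≈ 264.109 mcg/mL.
Steady-state trough Cmin,ss = Cmax,ss·f ≈ 264.109 × 0.2806 ≈ 74.109 mcg/mL.
Trough 74.1 mcg/mL vs MEC 21 mcg/mL: adequate.

74.1 mcg/mL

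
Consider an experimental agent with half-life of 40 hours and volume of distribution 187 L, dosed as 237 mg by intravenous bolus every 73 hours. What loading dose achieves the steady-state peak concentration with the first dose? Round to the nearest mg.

330 mg

f = (1/2)^(73/40) ≈ 0.282241; accumulation ratio R = 1/(1−f) ≈ 1.39323.
Loading dose to hit Cmax,ss on first dose: D_load = D_maint·R ≈ 237 × 1.39323 ≈ 330.20 mg.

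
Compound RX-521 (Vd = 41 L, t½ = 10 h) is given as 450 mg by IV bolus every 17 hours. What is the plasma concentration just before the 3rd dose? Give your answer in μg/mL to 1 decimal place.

4.4 μg/mL

f = (1/2)^(τ/t½) = (1/2)^(17/10) ≈ 0.3078.
C₀ = D/Vd = 450/41 ≈ 10.976 μg/mL.
Before the 3rd dose, 2 doses have been given. Superposition: Cmin = C₀·(f + f²).
≈ 10.976 × (0.3078 + 0.0947) ≈ 10.976 × 0.4025 ≈ 4.418 μg/mL.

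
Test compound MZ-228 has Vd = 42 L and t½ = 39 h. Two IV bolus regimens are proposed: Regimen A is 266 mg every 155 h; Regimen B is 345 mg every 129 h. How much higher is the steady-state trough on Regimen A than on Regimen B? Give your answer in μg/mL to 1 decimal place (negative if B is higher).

-0.5 μg/mL

Regimen A: f = (1/2)^(155/39) ≈ 0.0636; Cmin,ss = (266/42)·f/(1−f) ≈ 0.430 μg/mL.
Regimen B: f = (1/2)^(129/39) ≈ 0.1010; Cmin,ss = (345/42)·f/(1−f) ≈ 0.923 μg/mL.
Difference ≈ 0.430 − 0.923 ≈ -0.493 μg/mL.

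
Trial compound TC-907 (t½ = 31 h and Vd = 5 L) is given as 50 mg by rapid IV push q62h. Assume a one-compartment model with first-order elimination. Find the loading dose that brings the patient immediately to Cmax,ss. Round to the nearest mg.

f = (1/2)^(62/31) ≈ 0.250000; accumulation ratio R = 1/(1−f) ≈ 1.33333.
Loading dose to hit Cmax,ss on first dose: D_load = D_maint·R ≈ 50 × 1.33333 ≈ 66.67 mg.

67 mg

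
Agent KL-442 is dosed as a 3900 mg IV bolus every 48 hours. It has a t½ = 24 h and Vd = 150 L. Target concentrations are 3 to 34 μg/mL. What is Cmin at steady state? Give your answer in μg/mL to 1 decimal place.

8.7 μg/mL

The dosing interval is 2 half-lives, so f = 2^(−2) = 0.25.
Accumulation ratio R = 1/(1 − f) = 1/0.75 = 4/3.
Single-dose peak C₀ = D/Vd = 3900/150 = 26 μg/mL.
Steady-state peak Cmax,ss = C₀·R = 26 × 4/3 ≈ 34.667 μg/mL.
Steady-state trough Cmin,ss = Cmax,ss·f ≈ 34.667 × 0.25 ≈ 8.667 μg/mL.
Trough 8.7 μg/mL vs MEC 3 μg/mL: adequate.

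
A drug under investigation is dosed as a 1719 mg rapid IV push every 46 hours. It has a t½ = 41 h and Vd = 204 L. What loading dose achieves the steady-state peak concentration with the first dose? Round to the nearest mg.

f = (1/2)^(46/41) ≈ 0.459472; accumulation ratio R = 1/(1−f) ≈ 1.85004.
Loading dose to hit Cmax,ss on first dose: D_load = D_maint·R ≈ 1719 × 1.85004 ≈ 3180.22 mg.

3180 mg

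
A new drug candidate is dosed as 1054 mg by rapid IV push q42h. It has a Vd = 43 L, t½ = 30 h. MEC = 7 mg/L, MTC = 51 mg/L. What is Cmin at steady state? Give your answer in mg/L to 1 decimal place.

τ/t½ = 42/30 ≈ 1.4, so fraction remaining f = (1/2)^(42/30) ≈ 0.3789.
Accumulation ratio R = 1/(1 − f) ≈ 1/0.6211 ≈ 1.6100.
Single-dose peak C₀ = D/Vd = 1054/43 ≈ 24.512 mg/L.
Steady-state peak Cmax,ss = C₀·R ≈ 24.512 × 1.6100 ≈ 39.464 mg/L.
Steady-state trough Cmin,ss = Cmax,ss·f ≈ 39.464 × 0.3789 ≈ 14.953 mg/L.
Trough 15.0 mg/L vs MEC 7 mg/L: adequate.

15.0 mg/L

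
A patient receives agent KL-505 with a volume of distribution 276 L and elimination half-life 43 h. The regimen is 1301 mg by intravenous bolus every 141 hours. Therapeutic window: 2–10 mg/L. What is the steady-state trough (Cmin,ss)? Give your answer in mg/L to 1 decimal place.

0.5 mg/L

Over one 141-h interval, 141/43 ≈ 3.2791 half-lives elapse, leaving f ≈ 0.1030 of each dose.
At steady state, accumulation factor R = 1/(1 − e^(−kτ)) ≈ 1.1148.
Each bolus raises the concentration by D/Vd = 1301/276 ≈ 4.714 mg/L.
Cmax,ss = C₀/(1 − f) ≈ 4.714/0.8970 ≈ 5.255 mg/L.
One interval later, Cmin,ss = Cmax,ss·e^(−kτ) ≈ 5.255 × 0.1030 ≈ 0.541 mg/L.
Trough 0.5 mg/L vs MEC 2 mg/L: subtherapeutic.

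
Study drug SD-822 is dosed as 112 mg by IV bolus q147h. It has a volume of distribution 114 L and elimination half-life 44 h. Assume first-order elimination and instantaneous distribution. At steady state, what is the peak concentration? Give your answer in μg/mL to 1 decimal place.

τ/t½ = 147/44 ≈ 3.3409, so fraction remaining f = (1/2)^(147/44) ≈ 0.0987.
Accumulation ratio R = 1/(1 − f) ≈ 1/0.9013 ≈ 1.1095.
Each bolus raises the concentration by D/Vd = 112/114 ≈ 0.982 μg/mL.
Steady-state peak Cmax,ss = C₀·R ≈ 0.982 × 1.1095 ≈ 1.090 μg/mL.

1.1 μg/mL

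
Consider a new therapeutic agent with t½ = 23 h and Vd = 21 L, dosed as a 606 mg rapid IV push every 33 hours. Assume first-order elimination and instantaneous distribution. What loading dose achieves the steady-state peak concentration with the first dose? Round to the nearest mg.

962 mg

f = (1/2)^(33/23) ≈ 0.369903; accumulation ratio R = 1/(1−f) ≈ 1.58706.
Loading dose to hit Cmax,ss on first dose: D_load = D_maint·R ≈ 606 × 1.58706 ≈ 961.76 mg.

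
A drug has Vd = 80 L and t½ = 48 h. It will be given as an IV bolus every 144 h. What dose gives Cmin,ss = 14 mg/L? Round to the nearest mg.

τ/t½ = 144/48 ≈ 3, so f = (1/2)^(144/48) ≈ 0.125000.
Cmin,ss = (D/Vd)·f/(1−f), so D = Cmin,ss·Vd·(1−f)/f.
D = 14 × 80 × (1−f)/f ≈ 14 × 80 × 7.00000 ≈ 7840.00 mg.

7840 mg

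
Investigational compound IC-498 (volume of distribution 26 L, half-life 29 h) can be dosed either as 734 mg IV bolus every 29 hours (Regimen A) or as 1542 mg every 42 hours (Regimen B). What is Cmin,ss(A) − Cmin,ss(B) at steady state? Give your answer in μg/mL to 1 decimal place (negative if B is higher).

Regimen A: f = (1/2)^(29/29) ≈ 0.5000; Cmin,ss = (734/26)·f/(1−f) ≈ 28.231 μg/mL.
Regimen B: f = (1/2)^(42/29) ≈ 0.3665; Cmin,ss = (1542/26)·f/(1−f) ≈ 34.311 μg/mL.
Difference ≈ 28.231 − 34.311 ≈ -6.080 μg/mL.

-6.1 μg/mL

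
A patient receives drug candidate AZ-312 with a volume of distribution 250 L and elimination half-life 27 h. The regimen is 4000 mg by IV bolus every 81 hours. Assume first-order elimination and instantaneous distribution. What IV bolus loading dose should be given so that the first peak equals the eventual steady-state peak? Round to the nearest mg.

f = (1/2)^(81/27) ≈ 0.125000; accumulation ratio R = 1/(1−f) ≈ 1.14286.
Loading dose to hit Cmax,ss on first dose: D_load = D_maint·R ≈ 4000 × 1.14286 ≈ 4571.44 mg.

4571 mg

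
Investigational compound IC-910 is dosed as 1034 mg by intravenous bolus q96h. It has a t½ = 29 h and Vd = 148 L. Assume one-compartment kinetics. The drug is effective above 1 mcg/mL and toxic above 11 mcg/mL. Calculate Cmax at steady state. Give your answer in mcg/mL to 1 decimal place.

7.8 mcg/mL

τ/t½ = 96/29 ≈ 3.3103, so fraction remaining f = (1/2)^(96/29) ≈ 0.1008.
At steady state, accumulation factor R = 1/(1 − e^(−kτ)) ≈ 1.1121.
Each bolus raises the concentration by D/Vd = 1034/148 ≈ 6.986 mcg/mL.
Cmax,ss = C₀/(1 − f) ≈ 6.986/0.8992 ≈ 7.769 mcg/mL.
Peak 7.8 mcg/mL vs MTC 11 mcg/mL: below toxic threshold.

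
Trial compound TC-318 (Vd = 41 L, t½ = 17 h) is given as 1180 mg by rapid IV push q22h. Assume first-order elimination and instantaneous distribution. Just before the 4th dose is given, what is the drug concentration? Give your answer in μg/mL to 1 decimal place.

f = (1/2)^(τ/t½) = (1/2)^(22/17) ≈ 0.4078.
C₀ = D/Vd = 1180/41 ≈ 28.780 μg/mL.
Before the 4th dose, 3 doses have been given. Superposition: Cmin = C₀·(f + f² + … + f^3).
≈ 28.780 × (0.4078 + 0.1663 + 0.0678) ≈ 28.780 × 0.6419 ≈ 18.474 μg/mL.

18.5 μg/mL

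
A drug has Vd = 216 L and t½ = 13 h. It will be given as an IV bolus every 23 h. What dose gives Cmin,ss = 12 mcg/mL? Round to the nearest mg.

τ/t½ = 23/13 ≈ 1.7692, so f = (1/2)^(23/13) ≈ 0.293365.
Cmin,ss = (D/Vd)·f/(1−f), so D = Cmin,ss·Vd·(1−f)/f.
D = 12 × 216 × (1−f)/f ≈ 12 × 216 × 2.40872 ≈ 6243.40 mg.

6243 mg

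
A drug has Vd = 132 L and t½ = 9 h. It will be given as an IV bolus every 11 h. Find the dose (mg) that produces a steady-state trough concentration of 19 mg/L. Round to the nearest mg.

τ/t½ = 11/9 ≈ 1.2222, so f = (1/2)^(11/9) ≈ 0.428622.
Cmin,ss = (D/Vd)·f/(1−f), so D = Cmin,ss·Vd·(1−f)/f.
D = 19 × 132 × (1−f)/f ≈ 19 × 132 × 1.33306 ≈ 3343.31 mg.

3343 mg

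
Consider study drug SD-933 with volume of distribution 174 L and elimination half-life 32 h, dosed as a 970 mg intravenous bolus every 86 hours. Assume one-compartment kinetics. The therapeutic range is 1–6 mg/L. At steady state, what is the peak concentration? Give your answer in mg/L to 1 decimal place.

6.6 mg/L

τ/t½ = 86/32 ≈ 2.6875, so fraction remaining f = (1/2)^(86/32) ≈ 0.1552.
Accumulation ratio R = 1/(1 − f) ≈ 1/0.8448 ≈ 1.1837.
Single-dose peak C₀ = D/Vd = 970/174 ≈ 5.575 mg/L.
Steady-state peak Cmax,ss = C₀·R ≈ 5.575 × 1.1837 ≈ 6.599 mg/L.
Peak 6.6 mg/L vs MTC 6 mg/L: exceeds toxic threshold.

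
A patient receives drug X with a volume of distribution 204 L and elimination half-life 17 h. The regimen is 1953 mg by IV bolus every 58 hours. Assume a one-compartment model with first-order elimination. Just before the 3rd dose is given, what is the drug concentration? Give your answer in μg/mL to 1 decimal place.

f = (1/2)^(τ/t½) = (1/2)^(58/17) ≈ 0.0940.
C₀ = D/Vd = 1953/204 ≈ 9.574 μg/mL.
Before the 3rd dose, 2 doses have been given. Superposition: Cmin = C₀·(f + f²).
≈ 9.574 × (0.0940 + 0.0088) ≈ 9.574 × 0.1028 ≈ 0.984 μg/mL.

1.0 μg/mL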